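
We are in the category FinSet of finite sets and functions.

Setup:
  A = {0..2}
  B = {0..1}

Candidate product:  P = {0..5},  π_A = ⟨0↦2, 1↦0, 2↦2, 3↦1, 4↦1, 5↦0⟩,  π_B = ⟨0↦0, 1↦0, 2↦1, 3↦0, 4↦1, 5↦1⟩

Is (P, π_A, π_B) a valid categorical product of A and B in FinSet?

|A|·|B| = 3·2 = 6;  |P| = 6
Check the pairing map k ↦ (π_A(k), π_B(k)):
  0 ↦ (2,0)
  1 ↦ (0,0)
  2 ↦ (2,1)
  3 ↦ (1,0)
  4 ↦ (1,1)
  5 ↦ (0,1)
distinct pairs in image: 6 / 6 needed
  → bijection onto A×B; projections well-typed.

Answer: VALID PRODUCT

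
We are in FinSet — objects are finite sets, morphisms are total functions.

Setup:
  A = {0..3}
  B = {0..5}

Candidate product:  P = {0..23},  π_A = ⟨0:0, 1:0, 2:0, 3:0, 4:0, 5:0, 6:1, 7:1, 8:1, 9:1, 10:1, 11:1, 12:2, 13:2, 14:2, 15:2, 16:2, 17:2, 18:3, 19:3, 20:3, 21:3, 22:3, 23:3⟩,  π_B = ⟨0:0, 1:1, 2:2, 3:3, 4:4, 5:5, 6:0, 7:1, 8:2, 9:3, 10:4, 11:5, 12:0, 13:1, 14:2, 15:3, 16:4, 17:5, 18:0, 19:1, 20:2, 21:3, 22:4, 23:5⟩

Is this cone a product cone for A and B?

|A|·|B| = 4·6 = 24;  |P| = 24
Check the pairing map k ↦ (π_A(k), π_B(k)):
  0 : (0,0)
  1 : (0,1)
  2 : (0,2)
  3 : (0,3)
  4 : (0,4)
  5 : (0,5)
  6 : (1,0)
  7 : (1,1)
  8 : (1,2)
  9 : (1,3)
  10 : (1,4)
  11 : (1,5)
  12 : (2,0)
  13 : (2,1)
  14 : (2,2)
  15 : (2,3)
  16 : (2,4)
  17 : (2,5)
  18 : (3,0)
  19 : (3,1)
  20 : (3,2)
  21 : (3,3)
  22 : (3,4)
  23 : (3,5)
distinct pairs in image: 24 / 24 needed
  → bijection onto A×B; projections well-typed.

Answer: VALID PRODUCT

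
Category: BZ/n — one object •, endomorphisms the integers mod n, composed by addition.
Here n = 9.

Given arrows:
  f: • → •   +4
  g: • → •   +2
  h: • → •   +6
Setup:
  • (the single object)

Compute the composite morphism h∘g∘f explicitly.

Answer: +3

Work:
  0 +4≡4 +2≡6 +6≡3  (mod 9)
⟦path⟧: +3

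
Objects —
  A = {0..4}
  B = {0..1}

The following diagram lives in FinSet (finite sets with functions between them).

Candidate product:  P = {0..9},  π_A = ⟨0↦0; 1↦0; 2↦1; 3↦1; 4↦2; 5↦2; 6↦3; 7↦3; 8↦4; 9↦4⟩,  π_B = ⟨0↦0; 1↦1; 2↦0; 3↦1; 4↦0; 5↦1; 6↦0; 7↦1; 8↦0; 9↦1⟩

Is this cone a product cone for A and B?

|A|·|B| = 5·2 = 10;  |P| = 10
Check the pairing map k ↦ (π_A(k), π_B(k)):
  0 ↦ (0,0)
  1 ↦ (0,1)
  2 ↦ (1,0)
  3 ↦ (1,1)
  4 ↦ (2,0)
  5 ↦ (2,1)
  6 ↦ (3,0)
  7 ↦ (3,1)
  8 ↦ (4,0)
  9 ↦ (4,1)
distinct pairs in image: 10 / 10 needed
  → bijection onto A×B; projections well-typed.

Answer: VALID PRODUCT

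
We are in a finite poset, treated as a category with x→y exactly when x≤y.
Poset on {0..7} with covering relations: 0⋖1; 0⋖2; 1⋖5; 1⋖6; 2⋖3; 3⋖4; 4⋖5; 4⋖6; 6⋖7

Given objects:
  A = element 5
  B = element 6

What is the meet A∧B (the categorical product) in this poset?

Answer: NO MEET EXISTS

Derivation:
Common predecessors of 5,6: {0,1,2,3,4}
  maximal lower bounds 1 and 4 are incomparable: neither 1≤4 nor 4≤1
→ no greatest lower bound exists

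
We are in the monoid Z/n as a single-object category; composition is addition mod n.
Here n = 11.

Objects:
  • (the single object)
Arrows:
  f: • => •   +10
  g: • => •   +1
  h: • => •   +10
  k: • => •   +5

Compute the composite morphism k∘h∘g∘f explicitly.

Answer: +4

Work:
  0 +10≡10 +1≡0 +10≡10 +5≡4  (mod 11)
composite: +4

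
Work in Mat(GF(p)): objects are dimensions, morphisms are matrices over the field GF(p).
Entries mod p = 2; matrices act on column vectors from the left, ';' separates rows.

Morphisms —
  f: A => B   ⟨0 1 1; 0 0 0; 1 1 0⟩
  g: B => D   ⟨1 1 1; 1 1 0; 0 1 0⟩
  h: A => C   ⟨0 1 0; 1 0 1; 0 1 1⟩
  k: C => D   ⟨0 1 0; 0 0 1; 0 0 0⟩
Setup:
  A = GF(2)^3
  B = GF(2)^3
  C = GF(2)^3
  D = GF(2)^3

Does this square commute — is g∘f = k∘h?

Along f;g (path 1):
  e0=[1,0,0] f=>[0,0,1] g=>[1,0,0]
  e1=[0,1,0] f=>[1,0,1] g=>[0,1,0]
  e2=[0,0,1] f=>[1,0,0] g=>[1,1,0]
  composite₁ = ⟨1 0 1; 0 1 1; 0 0 0⟩
Along h;k (path 2):
  e0=[1,0,0] h=>[0,1,0] k=>[1,0,0]
  e1=[0,1,0] h=>[1,0,1] k=>[0,1,0]
  e2=[0,0,1] h=>[0,1,1] k=>[1,1,0]
  composite₂ = ⟨1 0 1; 0 1 1; 0 0 0⟩
Equal? equal; square commutes

Answer: COMMUTES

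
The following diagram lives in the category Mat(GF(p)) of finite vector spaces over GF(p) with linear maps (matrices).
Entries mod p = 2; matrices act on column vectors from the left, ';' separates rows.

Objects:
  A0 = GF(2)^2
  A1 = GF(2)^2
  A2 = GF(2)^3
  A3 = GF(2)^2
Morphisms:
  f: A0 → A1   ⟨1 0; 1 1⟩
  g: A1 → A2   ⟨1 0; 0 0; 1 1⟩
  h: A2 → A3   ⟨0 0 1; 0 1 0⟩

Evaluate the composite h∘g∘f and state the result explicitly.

Answer: ⟨0 1; 0 0⟩

Trace:
  e0=⟨1,0⟩ f→⟨1,1⟩ g→⟨1,0,0⟩ h→⟨0,0⟩
  e1=⟨0,1⟩ f→⟨0,1⟩ g→⟨0,0,1⟩ h→⟨1,0⟩
composite: ⟨0 1; 0 0⟩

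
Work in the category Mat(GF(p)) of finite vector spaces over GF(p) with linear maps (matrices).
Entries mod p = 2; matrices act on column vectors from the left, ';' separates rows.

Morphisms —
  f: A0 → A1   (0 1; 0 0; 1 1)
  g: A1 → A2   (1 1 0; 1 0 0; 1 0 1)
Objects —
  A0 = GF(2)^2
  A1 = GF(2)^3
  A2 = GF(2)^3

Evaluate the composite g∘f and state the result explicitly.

  e0=(1,0) f→(0,0,1) g→(0,0,1)
  e1=(0,1) f→(1,0,1) g→(1,1,0)
composite: (0 1; 0 1; 1 0)

Answer: (0 1; 0 1; 1 0)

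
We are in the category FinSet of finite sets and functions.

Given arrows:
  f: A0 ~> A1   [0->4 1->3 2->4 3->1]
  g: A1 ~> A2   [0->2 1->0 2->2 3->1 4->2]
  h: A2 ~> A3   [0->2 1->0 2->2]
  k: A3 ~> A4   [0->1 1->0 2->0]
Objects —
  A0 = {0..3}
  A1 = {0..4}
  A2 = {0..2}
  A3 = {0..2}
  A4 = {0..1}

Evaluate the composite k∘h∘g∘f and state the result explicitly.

  0 f~>4 g~>2 h~>2 k~>0
  1 f~>3 g~>1 h~>0 k~>1
  2 f~>4 g~>2 h~>2 k~>0
  3 f~>1 g~>0 h~>2 k~>0
composite: [0->0 1->1 2->0 3->0]

Answer: [0->0 1->1 2->0 3->0]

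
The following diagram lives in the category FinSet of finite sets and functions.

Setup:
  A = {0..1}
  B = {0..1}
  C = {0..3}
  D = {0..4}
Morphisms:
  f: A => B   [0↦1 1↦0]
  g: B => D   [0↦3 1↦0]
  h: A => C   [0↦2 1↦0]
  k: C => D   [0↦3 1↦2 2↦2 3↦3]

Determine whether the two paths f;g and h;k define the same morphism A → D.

Along f;g (path 1):
  0 f=>1 g=>0
  1 f=>0 g=>3
  ⟦path⟧₁ = [0↦0 1↦3]
Along h;k (path 2):
  0 h=>2 k=>2
  1 h=>0 k=>3
  ⟦path⟧₂ = [0↦2 1↦3]
Equal? differ; not commutative

Answer: DOES NOT COMMUTE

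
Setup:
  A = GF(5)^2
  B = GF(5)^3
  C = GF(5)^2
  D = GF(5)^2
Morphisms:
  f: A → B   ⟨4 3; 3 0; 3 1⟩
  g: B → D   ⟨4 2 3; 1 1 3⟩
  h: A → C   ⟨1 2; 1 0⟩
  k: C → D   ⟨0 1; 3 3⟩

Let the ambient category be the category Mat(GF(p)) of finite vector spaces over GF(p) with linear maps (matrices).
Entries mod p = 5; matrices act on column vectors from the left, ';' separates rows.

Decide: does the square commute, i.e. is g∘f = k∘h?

1) trace f;g:
  e0=⟨1,0⟩ f→⟨4,3,3⟩ g→⟨1,1⟩
  e1=⟨0,1⟩ f→⟨3,0,1⟩ g→⟨0,1⟩
  result₁ = ⟨1 0; 1 1⟩
2) trace h;k:
  e0=⟨1,0⟩ h→⟨1,1⟩ k→⟨1,1⟩
  e1=⟨0,1⟩ h→⟨2,0⟩ k→⟨0,1⟩
  result₂ = ⟨1 0; 1 1⟩
Equal? equal; square commutes

Answer: COMMUTES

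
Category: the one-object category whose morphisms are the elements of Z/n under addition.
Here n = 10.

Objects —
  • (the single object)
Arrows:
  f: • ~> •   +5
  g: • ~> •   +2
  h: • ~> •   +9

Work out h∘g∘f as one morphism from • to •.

  0 +5≡5 +2≡7 +9≡6  (mod 10)
⟦path⟧: +6

Answer: +6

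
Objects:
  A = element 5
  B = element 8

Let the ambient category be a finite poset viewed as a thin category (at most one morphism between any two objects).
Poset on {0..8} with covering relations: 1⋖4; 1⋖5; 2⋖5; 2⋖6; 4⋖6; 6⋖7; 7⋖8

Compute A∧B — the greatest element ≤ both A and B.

Answer: NO MEET EXISTS

Derivation:
Common predecessors of 5,8: {1,2}
  maximal lower bounds 1 and 2 are incomparable: neither 1⊑2 nor 2⊑1
→ no greatest lower bound exists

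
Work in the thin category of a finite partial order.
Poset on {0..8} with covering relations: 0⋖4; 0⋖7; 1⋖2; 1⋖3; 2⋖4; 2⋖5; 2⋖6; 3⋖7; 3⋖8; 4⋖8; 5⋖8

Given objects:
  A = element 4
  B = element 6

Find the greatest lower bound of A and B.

Answer: A∧B = 2

Derivation:
Common predecessors of 4,6: {1,2}
  1 ≤ 2
  2 ≤ 2
glb = 2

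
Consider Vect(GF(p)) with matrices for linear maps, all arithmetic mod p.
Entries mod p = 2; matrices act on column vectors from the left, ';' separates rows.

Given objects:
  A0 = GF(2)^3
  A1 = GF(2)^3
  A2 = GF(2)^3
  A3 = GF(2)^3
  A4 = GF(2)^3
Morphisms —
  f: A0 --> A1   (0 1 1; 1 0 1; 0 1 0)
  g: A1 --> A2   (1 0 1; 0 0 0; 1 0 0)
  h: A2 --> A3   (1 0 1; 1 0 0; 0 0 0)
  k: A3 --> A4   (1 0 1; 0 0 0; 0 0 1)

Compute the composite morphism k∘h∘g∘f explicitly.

Answer: (0 1 0; 0 0 0; 0 0 0)

Work:
  e0=(1,0,0) f-->(0,1,0) g-->(0,0,0) h-->(0,0,0) k-->(0,0,0)
  e1=(0,1,0) f-->(1,0,1) g-->(0,0,1) h-->(1,0,0) k-->(1,0,0)
  e2=(0,0,1) f-->(1,1,0) g-->(1,0,1) h-->(0,1,0) k-->(0,0,0)
result: (0 1 0; 0 0 0; 0 0 0)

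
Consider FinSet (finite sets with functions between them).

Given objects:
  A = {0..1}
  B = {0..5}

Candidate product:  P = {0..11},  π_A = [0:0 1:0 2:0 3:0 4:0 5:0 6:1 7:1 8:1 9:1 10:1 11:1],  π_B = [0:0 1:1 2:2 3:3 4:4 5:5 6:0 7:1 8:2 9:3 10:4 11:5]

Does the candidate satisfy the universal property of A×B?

|A|·|B| = 2·6 = 12;  |P| = 12
Check the pairing map k ↦ (π_A(k), π_B(k)):
  0 : (0,0)
  1 : (0,1)
  2 : (0,2)
  3 : (0,3)
  4 : (0,4)
  5 : (0,5)
  6 : (1,0)
  7 : (1,1)
  8 : (1,2)
  9 : (1,3)
  10 : (1,4)
  11 : (1,5)
distinct pairs in image: 12 / 12 needed
  → bijection onto A×B; projections well-typed.

Answer: VALID PRODUCT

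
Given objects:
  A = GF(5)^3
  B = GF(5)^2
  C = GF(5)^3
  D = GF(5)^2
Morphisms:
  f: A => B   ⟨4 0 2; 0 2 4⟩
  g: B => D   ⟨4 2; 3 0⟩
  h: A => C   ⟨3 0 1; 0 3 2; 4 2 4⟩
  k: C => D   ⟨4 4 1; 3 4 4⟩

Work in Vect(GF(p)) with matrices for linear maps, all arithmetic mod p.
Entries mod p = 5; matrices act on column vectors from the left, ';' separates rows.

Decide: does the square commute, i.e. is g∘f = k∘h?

Answer: DOES NOT COMMUTE

Trace:
Path 1 = f;g:
  e0=[1,0,0] f=>[4,0] g=>[1,2]
  e1=[0,1,0] f=>[0,2] g=>[4,0]
  e2=[0,0,1] f=>[2,4] g=>[1,1]
  ⟦path⟧₁ = ⟨1 4 1; 2 0 1⟩
Path 2 = h;k:
  e0=[1,0,0] h=>[3,0,4] k=>[1,0]
  e1=[0,1,0] h=>[0,3,2] k=>[4,0]
  e2=[0,0,1] h=>[1,2,4] k=>[1,2]
  ⟦path⟧₂ = ⟨1 4 1; 0 0 2⟩
Equal? distinct morphisms ✗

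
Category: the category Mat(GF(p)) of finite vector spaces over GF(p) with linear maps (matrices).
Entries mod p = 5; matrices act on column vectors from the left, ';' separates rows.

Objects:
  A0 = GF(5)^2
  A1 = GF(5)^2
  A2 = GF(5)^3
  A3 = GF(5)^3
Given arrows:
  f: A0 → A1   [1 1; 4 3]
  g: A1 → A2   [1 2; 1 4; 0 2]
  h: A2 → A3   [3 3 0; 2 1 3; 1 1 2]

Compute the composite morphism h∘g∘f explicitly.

  e0=⟨1,0⟩ f→⟨1,4⟩ g→⟨4,2,3⟩ h→⟨3,4,2⟩
  e1=⟨0,1⟩ f→⟨1,3⟩ g→⟨2,3,1⟩ h→⟨0,0,2⟩
⟦path⟧: [3 0; 4 0; 2 2]

Answer: [3 0; 4 0; 2 2]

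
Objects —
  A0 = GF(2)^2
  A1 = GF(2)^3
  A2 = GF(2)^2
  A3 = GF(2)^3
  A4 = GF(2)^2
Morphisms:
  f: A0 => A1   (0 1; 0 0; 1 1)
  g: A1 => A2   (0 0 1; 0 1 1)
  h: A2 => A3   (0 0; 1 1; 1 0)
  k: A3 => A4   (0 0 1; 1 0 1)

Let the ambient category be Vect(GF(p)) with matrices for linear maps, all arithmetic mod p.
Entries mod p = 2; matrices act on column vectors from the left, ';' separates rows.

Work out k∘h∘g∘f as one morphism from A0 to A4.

  e0=(1,0) f=>(0,0,1) g=>(1,1) h=>(0,0,1) k=>(1,1)
  e1=(0,1) f=>(1,0,1) g=>(1,1) h=>(0,0,1) k=>(1,1)
composite: (1 1; 1 1)

Answer: (1 1; 1 1)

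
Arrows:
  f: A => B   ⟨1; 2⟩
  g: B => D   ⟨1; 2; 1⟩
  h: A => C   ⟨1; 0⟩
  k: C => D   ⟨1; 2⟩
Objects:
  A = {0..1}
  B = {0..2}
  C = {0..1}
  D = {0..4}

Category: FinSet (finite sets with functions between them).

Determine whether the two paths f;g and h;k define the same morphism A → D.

Along f;g (path 1):
  0 f=>1 g=>2
  1 f=>2 g=>1
  composite₁ = ⟨2; 1⟩
Along h;k (path 2):
  0 h=>1 k=>2
  1 h=>0 k=>1
  composite₂ = ⟨2; 1⟩
Equal? equal; square commutes

Answer: COMMUTES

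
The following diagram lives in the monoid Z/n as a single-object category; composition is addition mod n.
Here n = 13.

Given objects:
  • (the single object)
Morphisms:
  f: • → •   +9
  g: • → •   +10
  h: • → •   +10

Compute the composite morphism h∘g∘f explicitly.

  0 +9≡9 +10≡6 +10≡3  (mod 13)
composite: +3

Answer: +3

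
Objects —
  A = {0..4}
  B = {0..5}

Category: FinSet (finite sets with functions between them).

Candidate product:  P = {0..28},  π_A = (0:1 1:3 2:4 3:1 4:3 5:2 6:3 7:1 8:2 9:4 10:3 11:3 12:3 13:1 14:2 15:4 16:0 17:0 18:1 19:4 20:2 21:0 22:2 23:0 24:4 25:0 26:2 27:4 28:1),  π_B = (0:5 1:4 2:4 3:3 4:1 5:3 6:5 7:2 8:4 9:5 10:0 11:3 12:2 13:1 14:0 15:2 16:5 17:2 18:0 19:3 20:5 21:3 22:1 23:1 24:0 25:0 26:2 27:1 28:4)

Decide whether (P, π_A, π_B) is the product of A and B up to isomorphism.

|A|·|B| = 5·6 = 30;  |P| = 29
  → cardinalities differ; no bijection possible.

Answer: NOT A VALID PRODUCT — |P|=29 ≠ |A|·|B|=30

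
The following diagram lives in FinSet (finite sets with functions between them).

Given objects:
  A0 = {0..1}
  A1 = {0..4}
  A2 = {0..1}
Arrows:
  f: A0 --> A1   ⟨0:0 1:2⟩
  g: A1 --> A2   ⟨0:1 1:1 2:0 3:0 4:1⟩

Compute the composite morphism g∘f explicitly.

  0 f-->0 g-->1
  1 f-->2 g-->0
composite: ⟨0:1 1:0⟩

Answer: ⟨0:1 1:0⟩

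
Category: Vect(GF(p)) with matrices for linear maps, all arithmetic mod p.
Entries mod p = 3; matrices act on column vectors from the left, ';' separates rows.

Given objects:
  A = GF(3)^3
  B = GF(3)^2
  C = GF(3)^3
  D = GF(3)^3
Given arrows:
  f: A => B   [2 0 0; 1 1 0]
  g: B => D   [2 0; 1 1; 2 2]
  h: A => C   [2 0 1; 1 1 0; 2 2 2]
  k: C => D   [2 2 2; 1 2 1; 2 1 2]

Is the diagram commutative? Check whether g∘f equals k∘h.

Answer: COMMUTES

Derivation:
Path 1 = f;g:
  e0=⟨1,0,0⟩ f=>⟨2,1⟩ g=>⟨1,0,0⟩
  e1=⟨0,1,0⟩ f=>⟨0,1⟩ g=>⟨0,1,2⟩
  e2=⟨0,0,1⟩ f=>⟨0,0⟩ g=>⟨0,0,0⟩
  result₁ = [1 0 0; 0 1 0; 0 2 0]
Path 2 = h;k:
  e0=⟨1,0,0⟩ h=>⟨2,1,2⟩ k=>⟨1,0,0⟩
  e1=⟨0,1,0⟩ h=>⟨0,1,2⟩ k=>⟨0,1,2⟩
  e2=⟨0,0,1⟩ h=>⟨1,0,2⟩ k=>⟨0,0,0⟩
  result₂ = [1 0 0; 0 1 0; 0 2 0]
Equal? equal; square commutes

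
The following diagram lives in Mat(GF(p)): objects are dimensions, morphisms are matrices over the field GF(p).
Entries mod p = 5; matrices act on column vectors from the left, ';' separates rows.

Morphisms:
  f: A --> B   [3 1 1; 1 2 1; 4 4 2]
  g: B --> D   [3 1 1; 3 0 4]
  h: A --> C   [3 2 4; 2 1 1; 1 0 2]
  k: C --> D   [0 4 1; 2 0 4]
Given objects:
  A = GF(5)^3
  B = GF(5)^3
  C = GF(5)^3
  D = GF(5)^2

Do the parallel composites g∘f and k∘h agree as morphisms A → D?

Answer: COMMUTES

Derivation:
Path 1 = f;g:
  e0=[1,0,0] f-->[3,1,4] g-->[4,0]
  e1=[0,1,0] f-->[1,2,4] g-->[4,4]
  e2=[0,0,1] f-->[1,1,2] g-->[1,1]
  composite₁ = [4 4 1; 0 4 1]
Path 2 = h;k:
  e0=[1,0,0] h-->[3,2,1] k-->[4,0]
  e1=[0,1,0] h-->[2,1,0] k-->[4,4]
  e2=[0,0,1] h-->[4,1,2] k-->[1,1]
  composite₂ = [4 4 1; 0 4 1]
Equal? equal; square commutes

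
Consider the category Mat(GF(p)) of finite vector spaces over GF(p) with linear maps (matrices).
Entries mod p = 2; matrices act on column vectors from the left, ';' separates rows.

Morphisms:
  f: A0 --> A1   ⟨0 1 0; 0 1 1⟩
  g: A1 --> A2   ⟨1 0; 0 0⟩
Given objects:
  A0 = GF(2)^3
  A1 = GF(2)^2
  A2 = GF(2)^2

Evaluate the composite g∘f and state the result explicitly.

  e0=(1,0,0) f-->(0,0) g-->(0,0)
  e1=(0,1,0) f-->(1,1) g-->(1,0)
  e2=(0,0,1) f-->(0,1) g-->(0,0)
result: ⟨0 1 0; 0 0 0⟩

Answer: ⟨0 1 0; 0 0 0⟩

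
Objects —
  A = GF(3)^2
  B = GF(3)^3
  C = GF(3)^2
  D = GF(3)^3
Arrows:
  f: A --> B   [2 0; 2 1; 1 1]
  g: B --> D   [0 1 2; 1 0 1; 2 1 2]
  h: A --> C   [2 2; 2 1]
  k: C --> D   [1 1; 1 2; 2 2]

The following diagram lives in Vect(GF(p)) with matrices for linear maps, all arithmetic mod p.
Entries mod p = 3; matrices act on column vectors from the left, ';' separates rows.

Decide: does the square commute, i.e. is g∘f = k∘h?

Answer: COMMUTES

Trace:
Path 1 = f;g:
  e0=(1,0) f-->(2,2,1) g-->(1,0,2)
  e1=(0,1) f-->(0,1,1) g-->(0,1,0)
  composite₁ = [1 0; 0 1; 2 0]
Path 2 = h;k:
  e0=(1,0) h-->(2,2) k-->(1,0,2)
  e1=(0,1) h-->(2,1) k-->(0,1,0)
  composite₂ = [1 0; 0 1; 2 0]
Equal? YES — commutes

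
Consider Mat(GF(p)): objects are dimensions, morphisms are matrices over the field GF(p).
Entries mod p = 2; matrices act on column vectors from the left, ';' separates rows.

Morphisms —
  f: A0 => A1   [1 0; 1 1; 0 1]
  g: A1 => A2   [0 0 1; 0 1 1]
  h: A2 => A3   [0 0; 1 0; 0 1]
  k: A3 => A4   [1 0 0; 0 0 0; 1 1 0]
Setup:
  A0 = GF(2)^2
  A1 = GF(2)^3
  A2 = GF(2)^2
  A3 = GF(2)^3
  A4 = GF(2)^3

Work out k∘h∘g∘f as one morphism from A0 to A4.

  e0=⟨1,0⟩ f=>⟨1,1,0⟩ g=>⟨0,1⟩ h=>⟨0,0,1⟩ k=>⟨0,0,0⟩
  e1=⟨0,1⟩ f=>⟨0,1,1⟩ g=>⟨1,0⟩ h=>⟨0,1,0⟩ k=>⟨0,0,1⟩
⟦path⟧: [0 0; 0 0; 0 1]

Answer: [0 0; 0 0; 0 1]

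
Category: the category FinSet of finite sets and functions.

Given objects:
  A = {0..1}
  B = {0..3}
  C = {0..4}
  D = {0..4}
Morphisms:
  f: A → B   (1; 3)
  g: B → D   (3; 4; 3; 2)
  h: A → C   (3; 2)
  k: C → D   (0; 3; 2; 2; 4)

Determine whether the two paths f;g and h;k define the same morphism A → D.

Along f;g (path 1):
  0 f→1 g→4
  1 f→3 g→2
  result₁ = (4; 2)
Along h;k (path 2):
  0 h→3 k→2
  1 h→2 k→2
  result₂ = (2; 2)
Equal? differ; not commutative

Answer: DOES NOT COMMUTE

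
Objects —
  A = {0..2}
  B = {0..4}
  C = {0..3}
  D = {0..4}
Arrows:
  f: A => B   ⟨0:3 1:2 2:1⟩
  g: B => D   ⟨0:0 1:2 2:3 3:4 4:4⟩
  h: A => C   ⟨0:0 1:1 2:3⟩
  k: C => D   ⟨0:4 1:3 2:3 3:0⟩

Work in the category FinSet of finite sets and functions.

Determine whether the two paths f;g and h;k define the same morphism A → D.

Answer: DOES NOT COMMUTE

Derivation:
Along f;g (path 1):
  0 f=>3 g=>4
  1 f=>2 g=>3
  2 f=>1 g=>2
  composite₁ = ⟨0:4 1:3 2:2⟩
Along h;k (path 2):
  0 h=>0 k=>4
  1 h=>1 k=>3
  2 h=>3 k=>0
  composite₂ = ⟨0:4 1:3 2:0⟩
Equal? distinct morphisms ✗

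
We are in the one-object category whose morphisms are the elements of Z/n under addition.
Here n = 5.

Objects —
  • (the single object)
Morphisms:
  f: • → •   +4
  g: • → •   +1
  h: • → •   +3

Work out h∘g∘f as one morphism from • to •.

  0 +4≡4 +1≡0 +3≡3  (mod 5)
⟦path⟧: +3

Answer: +3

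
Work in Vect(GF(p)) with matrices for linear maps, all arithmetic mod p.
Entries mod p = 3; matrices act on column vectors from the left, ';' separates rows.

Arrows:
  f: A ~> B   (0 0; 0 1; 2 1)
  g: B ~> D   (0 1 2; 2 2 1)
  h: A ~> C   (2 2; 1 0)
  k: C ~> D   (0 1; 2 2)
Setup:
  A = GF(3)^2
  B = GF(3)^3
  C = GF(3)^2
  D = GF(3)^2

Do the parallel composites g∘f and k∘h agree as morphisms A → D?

Answer: DOES NOT COMMUTE

Work:
Along f;g (path 1):
  e0=(1,0) f~>(0,0,2) g~>(1,2)
  e1=(0,1) f~>(0,1,1) g~>(0,0)
  result₁ = (1 0; 2 0)
Along h;k (path 2):
  e0=(1,0) h~>(2,1) k~>(1,0)
  e1=(0,1) h~>(2,0) k~>(0,1)
  result₂ = (1 0; 0 1)
Equal? NO — does not commute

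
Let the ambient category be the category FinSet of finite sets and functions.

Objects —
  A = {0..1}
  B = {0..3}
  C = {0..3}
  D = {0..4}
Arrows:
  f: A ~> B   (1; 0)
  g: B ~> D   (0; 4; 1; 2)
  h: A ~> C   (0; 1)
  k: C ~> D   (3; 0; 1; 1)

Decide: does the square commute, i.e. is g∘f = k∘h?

Answer: DOES NOT COMMUTE

Derivation:
Path 1 = f;g:
  0 f~>1 g~>4
  1 f~>0 g~>0
  result₁ = (4; 0)
Path 2 = h;k:
  0 h~>0 k~>3
  1 h~>1 k~>0
  result₂ = (3; 0)
Equal? NO — does not commute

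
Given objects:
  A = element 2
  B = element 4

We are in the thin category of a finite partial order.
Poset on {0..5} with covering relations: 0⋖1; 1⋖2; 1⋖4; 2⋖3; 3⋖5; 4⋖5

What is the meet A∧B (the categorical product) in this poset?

Answer: A∧B = 1

Trace:
Common predecessors of 2,4: {0,1}
  0 ⊑ 1
  1 ⊑ 1
glb = 1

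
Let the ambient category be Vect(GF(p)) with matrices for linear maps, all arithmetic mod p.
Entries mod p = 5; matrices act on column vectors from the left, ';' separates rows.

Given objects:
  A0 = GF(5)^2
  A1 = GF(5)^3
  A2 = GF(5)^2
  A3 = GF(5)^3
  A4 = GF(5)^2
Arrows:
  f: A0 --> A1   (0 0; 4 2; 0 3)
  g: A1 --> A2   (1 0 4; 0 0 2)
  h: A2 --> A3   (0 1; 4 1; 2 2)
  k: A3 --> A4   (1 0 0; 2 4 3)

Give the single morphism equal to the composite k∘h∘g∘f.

Answer: (0 1; 0 1)

Derivation:
  e0=⟨1,0⟩ f-->⟨0,4,0⟩ g-->⟨0,0⟩ h-->⟨0,0,0⟩ k-->⟨0,0⟩
  e1=⟨0,1⟩ f-->⟨0,2,3⟩ g-->⟨2,1⟩ h-->⟨1,4,1⟩ k-->⟨1,1⟩
result: (0 1; 0 1)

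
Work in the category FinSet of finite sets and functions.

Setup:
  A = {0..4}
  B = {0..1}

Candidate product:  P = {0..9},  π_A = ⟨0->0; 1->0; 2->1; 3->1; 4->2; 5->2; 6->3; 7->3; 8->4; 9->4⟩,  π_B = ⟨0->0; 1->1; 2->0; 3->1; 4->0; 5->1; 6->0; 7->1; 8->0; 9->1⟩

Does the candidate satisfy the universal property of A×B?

|A|·|B| = 5·2 = 10;  |P| = 10
Check the pairing map k ↦ (π_A(k), π_B(k)):
  0 -> (0,0)
  1 -> (0,1)
  2 -> (1,0)
  3 -> (1,1)
  4 -> (2,0)
  5 -> (2,1)
  6 -> (3,0)
  7 -> (3,1)
  8 -> (4,0)
  9 -> (4,1)
distinct pairs in image: 10 / 10 needed
  → bijection onto A×B; projections well-typed.

Answer: VALID PRODUCT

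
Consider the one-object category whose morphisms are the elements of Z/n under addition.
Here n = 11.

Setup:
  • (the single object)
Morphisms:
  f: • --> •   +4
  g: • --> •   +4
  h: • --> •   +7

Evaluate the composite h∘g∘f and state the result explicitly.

Answer: +4

Trace:
  0 +4≡4 +4≡8 +7≡4  (mod 11)
⟦path⟧: +4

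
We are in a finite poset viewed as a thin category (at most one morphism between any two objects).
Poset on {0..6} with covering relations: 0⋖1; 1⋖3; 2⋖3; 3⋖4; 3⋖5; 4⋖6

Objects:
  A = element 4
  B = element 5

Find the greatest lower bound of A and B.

Answer: A∧B = 3

Work:
Lower bounds of A=4 and B=5: {0,1,2,3}
  0 ≤ 3
  1 ≤ 3
  2 ≤ 3
  3 ≤ 3
glb = 3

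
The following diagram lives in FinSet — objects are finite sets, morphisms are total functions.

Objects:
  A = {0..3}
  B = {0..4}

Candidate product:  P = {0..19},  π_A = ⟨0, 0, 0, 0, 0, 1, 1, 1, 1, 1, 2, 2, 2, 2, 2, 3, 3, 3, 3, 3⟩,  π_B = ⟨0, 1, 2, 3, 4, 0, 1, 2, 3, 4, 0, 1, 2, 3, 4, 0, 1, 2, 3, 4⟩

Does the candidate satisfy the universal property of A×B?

|A|·|B| = 4·5 = 20;  |P| = 20
Check the pairing map k ↦ (π_A(k), π_B(k)):
  0 ↦ (0,0)
  1 ↦ (0,1)
  2 ↦ (0,2)
  3 ↦ (0,3)
  4 ↦ (0,4)
  5 ↦ (1,0)
  6 ↦ (1,1)
  7 ↦ (1,2)
  8 ↦ (1,3)
  9 ↦ (1,4)
  10 ↦ (2,0)
  11 ↦ (2,1)
  12 ↦ (2,2)
  13 ↦ (2,3)
  14 ↦ (2,4)
  15 ↦ (3,0)
  16 ↦ (3,1)
  17 ↦ (3,2)
  18 ↦ (3,3)
  19 ↦ (3,4)
distinct pairs in image: 20 / 20 needed
  → bijection onto A×B; projections well-typed.

Answer: VALID PRODUCT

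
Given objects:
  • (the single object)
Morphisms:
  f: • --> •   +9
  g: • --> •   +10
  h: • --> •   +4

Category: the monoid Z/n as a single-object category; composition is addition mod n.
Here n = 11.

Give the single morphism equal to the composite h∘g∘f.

  0 +9≡9 +10≡8 +4≡1  (mod 11)
⟦path⟧: +1

Answer: +1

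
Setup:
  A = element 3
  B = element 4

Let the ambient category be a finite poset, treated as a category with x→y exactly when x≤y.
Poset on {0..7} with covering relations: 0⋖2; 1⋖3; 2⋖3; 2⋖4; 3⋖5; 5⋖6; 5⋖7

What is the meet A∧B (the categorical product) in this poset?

Answer: A∧B = 2

Derivation:
Common predecessors of 3,4: {0,2}
  0 ≤ 2
  2 ≤ 2
glb = 2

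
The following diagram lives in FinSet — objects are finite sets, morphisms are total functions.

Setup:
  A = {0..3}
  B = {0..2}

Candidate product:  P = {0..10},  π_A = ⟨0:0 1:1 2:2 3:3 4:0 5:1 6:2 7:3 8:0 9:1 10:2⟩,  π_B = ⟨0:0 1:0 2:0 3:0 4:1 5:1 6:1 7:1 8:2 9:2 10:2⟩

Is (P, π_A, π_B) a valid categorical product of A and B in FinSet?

Answer: NOT A VALID PRODUCT — |P|=11 ≠ |A|·|B|=12

Work:
|A|·|B| = 4·3 = 12;  |P| = 11
  → cardinalities differ; no bijection possible.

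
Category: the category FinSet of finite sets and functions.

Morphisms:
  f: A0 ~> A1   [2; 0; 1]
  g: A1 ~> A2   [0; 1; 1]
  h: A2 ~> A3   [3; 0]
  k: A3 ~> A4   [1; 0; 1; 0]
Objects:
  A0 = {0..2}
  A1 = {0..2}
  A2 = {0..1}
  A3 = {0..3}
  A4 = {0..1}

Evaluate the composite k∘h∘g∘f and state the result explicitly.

  0 f~>2 g~>1 h~>0 k~>1
  1 f~>0 g~>0 h~>3 k~>0
  2 f~>1 g~>1 h~>0 k~>1
⟦path⟧: [1; 0; 1]

Answer: [1; 0; 1]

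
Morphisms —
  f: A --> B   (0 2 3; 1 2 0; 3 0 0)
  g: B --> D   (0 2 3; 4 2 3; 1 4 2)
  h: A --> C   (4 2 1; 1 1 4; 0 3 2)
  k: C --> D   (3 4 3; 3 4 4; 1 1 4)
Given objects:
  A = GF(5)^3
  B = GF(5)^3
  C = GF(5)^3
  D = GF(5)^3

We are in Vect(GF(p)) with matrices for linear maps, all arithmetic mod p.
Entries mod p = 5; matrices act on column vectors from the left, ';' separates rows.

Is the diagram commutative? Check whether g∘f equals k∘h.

Path 1 = f;g:
  e0=⟨1,0,0⟩ f-->⟨0,1,3⟩ g-->⟨1,1,0⟩
  e1=⟨0,1,0⟩ f-->⟨2,2,0⟩ g-->⟨4,2,0⟩
  e2=⟨0,0,1⟩ f-->⟨3,0,0⟩ g-->⟨0,2,3⟩
  composite₁ = (1 4 0; 1 2 2; 0 0 3)
Path 2 = h;k:
  e0=⟨1,0,0⟩ h-->⟨4,1,0⟩ k-->⟨1,1,0⟩
  e1=⟨0,1,0⟩ h-->⟨2,1,3⟩ k-->⟨4,2,0⟩
  e2=⟨0,0,1⟩ h-->⟨1,4,2⟩ k-->⟨0,2,3⟩
  composite₂ = (1 4 0; 1 2 2; 0 0 3)
Equal? equal; square commutes

Answer: COMMUTES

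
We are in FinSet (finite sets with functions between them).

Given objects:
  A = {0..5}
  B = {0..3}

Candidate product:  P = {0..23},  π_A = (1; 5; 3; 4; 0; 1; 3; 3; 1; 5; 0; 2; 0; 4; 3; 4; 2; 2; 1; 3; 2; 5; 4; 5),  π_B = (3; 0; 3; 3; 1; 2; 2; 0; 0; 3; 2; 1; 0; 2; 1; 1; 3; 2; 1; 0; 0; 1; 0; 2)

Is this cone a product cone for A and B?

|A|·|B| = 6·4 = 24;  |P| = 24
Check the pairing map k ↦ (π_A(k), π_B(k)):
  0 -> (1,3)
  1 -> (5,0)
  2 -> (3,3)
  3 -> (4,3)
  4 -> (0,1)
  5 -> (1,2)
  6 -> (3,2)
  7 -> (3,0)
  8 -> (1,0)
  9 -> (5,3)
  10 -> (0,2)
  11 -> (2,1)
  12 -> (0,0)
  13 -> (4,2)
  14 -> (3,1)
  15 -> (4,1)
  16 -> (2,3)
  17 -> (2,2)
  18 -> (1,1)
  19 -> (3,0)  ✗ repeats pair of k=7
  20 -> (2,0)
  21 -> (5,1)
  22 -> (4,0)
  23 -> (5,2)
distinct pairs in image: 23 / 24 needed
  → (3,0) hit at k=7 and k=19

Answer: NOT A VALID PRODUCT — duplicate pair at indices 7,19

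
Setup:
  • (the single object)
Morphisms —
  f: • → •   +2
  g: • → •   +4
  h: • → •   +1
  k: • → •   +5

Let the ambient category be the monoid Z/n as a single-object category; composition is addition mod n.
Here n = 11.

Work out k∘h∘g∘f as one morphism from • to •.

Answer: +1

Trace:
  0 +2≡2 +4≡6 +1≡7 +5≡1  (mod 11)
result: +1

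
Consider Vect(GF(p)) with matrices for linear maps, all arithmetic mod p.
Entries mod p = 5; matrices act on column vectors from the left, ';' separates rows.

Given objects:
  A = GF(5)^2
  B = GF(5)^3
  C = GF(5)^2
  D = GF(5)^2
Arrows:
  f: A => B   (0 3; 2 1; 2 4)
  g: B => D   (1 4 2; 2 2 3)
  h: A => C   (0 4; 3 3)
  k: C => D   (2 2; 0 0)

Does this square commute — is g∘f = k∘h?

Answer: DOES NOT COMMUTE

Work:
Along f;g (path 1):
  e0=(1,0) f=>(0,2,2) g=>(2,0)
  e1=(0,1) f=>(3,1,4) g=>(0,0)
  composite₁ = (2 0; 0 0)
Along h;k (path 2):
  e0=(1,0) h=>(0,3) k=>(1,0)
  e1=(0,1) h=>(4,3) k=>(4,0)
  composite₂ = (1 4; 0 0)
Equal? NO — does not commute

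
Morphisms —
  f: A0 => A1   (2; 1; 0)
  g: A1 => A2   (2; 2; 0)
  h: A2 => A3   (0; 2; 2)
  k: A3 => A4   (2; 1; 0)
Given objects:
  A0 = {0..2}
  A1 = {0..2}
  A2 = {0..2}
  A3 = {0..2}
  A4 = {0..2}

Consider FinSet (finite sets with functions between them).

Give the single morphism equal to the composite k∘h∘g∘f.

Answer: (2; 0; 0)

Derivation:
  0 f=>2 g=>0 h=>0 k=>2
  1 f=>1 g=>2 h=>2 k=>0
  2 f=>0 g=>2 h=>2 k=>0
⟦path⟧: (2; 0; 0)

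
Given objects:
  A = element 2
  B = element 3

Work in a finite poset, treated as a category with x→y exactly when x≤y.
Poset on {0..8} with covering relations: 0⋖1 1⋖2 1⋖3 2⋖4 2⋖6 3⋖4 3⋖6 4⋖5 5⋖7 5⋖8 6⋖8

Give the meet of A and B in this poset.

Answer: A∧B = 1

Derivation:
Common predecessors of 2,3: {0,1}
  0 ⊑ 1
  1 ⊑ 1
glb = 1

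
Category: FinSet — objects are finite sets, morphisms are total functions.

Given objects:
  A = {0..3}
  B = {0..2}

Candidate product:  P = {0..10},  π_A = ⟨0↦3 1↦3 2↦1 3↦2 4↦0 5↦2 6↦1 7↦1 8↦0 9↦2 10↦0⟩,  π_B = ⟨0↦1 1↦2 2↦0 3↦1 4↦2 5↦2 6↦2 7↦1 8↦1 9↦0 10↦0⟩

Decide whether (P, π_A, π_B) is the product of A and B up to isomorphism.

|A|·|B| = 4·3 = 12;  |P| = 11
  → cardinalities differ; no bijection possible.

Answer: NOT A VALID PRODUCT — |P|=11 ≠ |A|·|B|=12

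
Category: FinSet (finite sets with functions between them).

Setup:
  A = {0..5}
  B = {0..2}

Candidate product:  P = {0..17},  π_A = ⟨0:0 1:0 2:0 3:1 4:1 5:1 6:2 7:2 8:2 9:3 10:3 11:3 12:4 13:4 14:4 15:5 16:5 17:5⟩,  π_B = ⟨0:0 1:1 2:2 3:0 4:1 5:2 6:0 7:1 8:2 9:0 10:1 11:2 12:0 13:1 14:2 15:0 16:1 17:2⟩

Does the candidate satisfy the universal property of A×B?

|A|·|B| = 6·3 = 18;  |P| = 18
Check the pairing map k ↦ (π_A(k), π_B(k)):
  0 : (0,0)
  1 : (0,1)
  2 : (0,2)
  3 : (1,0)
  4 : (1,1)
  5 : (1,2)
  6 : (2,0)
  7 : (2,1)
  8 : (2,2)
  9 : (3,0)
  10 : (3,1)
  11 : (3,2)
  12 : (4,0)
  13 : (4,1)
  14 : (4,2)
  15 : (5,0)
  16 : (5,1)
  17 : (5,2)
distinct pairs in image: 18 / 18 needed
  → bijection onto A×B; projections well-typed.

Answer: VALID PRODUCT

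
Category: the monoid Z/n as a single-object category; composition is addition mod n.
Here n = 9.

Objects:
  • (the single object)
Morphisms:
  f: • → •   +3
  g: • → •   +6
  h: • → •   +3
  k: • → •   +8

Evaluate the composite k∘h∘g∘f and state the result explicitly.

  0 +3≡3 +6≡0 +3≡3 +8≡2  (mod 9)
composite: +2

Answer: +2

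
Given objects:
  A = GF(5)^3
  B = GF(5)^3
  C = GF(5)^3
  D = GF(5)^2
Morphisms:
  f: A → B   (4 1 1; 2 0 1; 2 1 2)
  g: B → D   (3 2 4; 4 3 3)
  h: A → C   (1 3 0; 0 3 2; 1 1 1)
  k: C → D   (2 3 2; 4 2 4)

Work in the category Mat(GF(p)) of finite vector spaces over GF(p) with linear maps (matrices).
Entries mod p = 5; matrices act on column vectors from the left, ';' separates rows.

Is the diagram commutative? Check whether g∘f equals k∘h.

1) trace f;g:
  e0=[1,0,0] f→[4,2,2] g→[4,3]
  e1=[0,1,0] f→[1,0,1] g→[2,2]
  e2=[0,0,1] f→[1,1,2] g→[3,3]
  composite₁ = (4 2 3; 3 2 3)
2) trace h;k:
  e0=[1,0,0] h→[1,0,1] k→[4,3]
  e1=[0,1,0] h→[3,3,1] k→[2,2]
  e2=[0,0,1] h→[0,2,1] k→[3,3]
  composite₂ = (4 2 3; 3 2 3)
Equal? equal; square commutes

Answer: COMMUTES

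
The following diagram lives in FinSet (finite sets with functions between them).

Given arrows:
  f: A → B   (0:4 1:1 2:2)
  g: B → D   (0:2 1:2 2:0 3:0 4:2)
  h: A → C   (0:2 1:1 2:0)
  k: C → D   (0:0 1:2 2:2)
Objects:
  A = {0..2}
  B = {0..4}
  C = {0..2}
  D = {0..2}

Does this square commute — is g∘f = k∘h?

Answer: COMMUTES

Trace:
Along f;g (path 1):
  0 f→4 g→2
  1 f→1 g→2
  2 f→2 g→0
  ⟦path⟧₁ = (0:2 1:2 2:0)
Along h;k (path 2):
  0 h→2 k→2
  1 h→1 k→2
  2 h→0 k→0
  ⟦path⟧₂ = (0:2 1:2 2:0)
Equal? YES — commutes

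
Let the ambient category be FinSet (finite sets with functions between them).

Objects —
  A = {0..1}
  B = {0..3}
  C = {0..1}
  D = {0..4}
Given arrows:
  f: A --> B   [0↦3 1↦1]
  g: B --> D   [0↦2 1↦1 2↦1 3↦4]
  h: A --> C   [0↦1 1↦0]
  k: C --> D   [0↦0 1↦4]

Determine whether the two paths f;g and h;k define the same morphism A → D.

Answer: DOES NOT COMMUTE

Work:
Along f;g (path 1):
  0 f-->3 g-->4
  1 f-->1 g-->1
  composite₁ = [0↦4 1↦1]
Along h;k (path 2):
  0 h-->1 k-->4
  1 h-->0 k-->0
  composite₂ = [0↦4 1↦0]
Equal? distinct morphisms ✗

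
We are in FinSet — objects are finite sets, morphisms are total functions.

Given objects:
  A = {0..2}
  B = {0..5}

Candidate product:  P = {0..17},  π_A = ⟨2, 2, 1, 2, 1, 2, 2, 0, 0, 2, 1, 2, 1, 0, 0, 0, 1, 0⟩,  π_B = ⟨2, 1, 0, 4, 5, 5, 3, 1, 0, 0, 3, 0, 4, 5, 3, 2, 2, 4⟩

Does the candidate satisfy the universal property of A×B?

Answer: NOT A VALID PRODUCT — duplicate pair at indices 9,11

Trace:
|A|·|B| = 3·6 = 18;  |P| = 18
Check the pairing map k ↦ (π_A(k), π_B(k)):
  0 -> (2,2)
  1 -> (2,1)
  2 -> (1,0)
  3 -> (2,4)
  4 -> (1,5)
  5 -> (2,5)
  6 -> (2,3)
  7 -> (0,1)
  8 -> (0,0)
  9 -> (2,0)
  10 -> (1,3)
  11 -> (2,0)  ✗ repeats pair of k=9
  12 -> (1,4)
  13 -> (0,5)
  14 -> (0,3)
  15 -> (0,2)
  16 -> (1,2)
  17 -> (0,4)
distinct pairs in image: 17 / 18 needed
  → (2,0) hit at k=9 and k=11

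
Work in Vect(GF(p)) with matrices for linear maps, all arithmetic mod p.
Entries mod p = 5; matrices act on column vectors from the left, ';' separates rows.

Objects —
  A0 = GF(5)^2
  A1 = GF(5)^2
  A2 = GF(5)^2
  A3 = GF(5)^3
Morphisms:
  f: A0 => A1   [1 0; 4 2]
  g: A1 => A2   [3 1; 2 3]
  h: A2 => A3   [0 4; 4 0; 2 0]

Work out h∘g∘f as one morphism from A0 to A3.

Answer: [1 4; 3 3; 4 4]

Trace:
  e0=(1,0) f=>(1,4) g=>(2,4) h=>(1,3,4)
  e1=(0,1) f=>(0,2) g=>(2,1) h=>(4,3,4)
result: [1 4; 3 3; 4 4]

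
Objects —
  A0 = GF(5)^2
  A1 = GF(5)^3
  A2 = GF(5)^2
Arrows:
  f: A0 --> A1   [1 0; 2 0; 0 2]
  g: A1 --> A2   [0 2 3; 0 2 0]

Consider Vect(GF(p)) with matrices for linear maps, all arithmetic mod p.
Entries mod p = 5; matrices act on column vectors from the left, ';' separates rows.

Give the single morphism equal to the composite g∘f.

  e0=[1,0] f-->[1,2,0] g-->[4,4]
  e1=[0,1] f-->[0,0,2] g-->[1,0]
result: [4 1; 4 0]

Answer: [4 1; 4 0]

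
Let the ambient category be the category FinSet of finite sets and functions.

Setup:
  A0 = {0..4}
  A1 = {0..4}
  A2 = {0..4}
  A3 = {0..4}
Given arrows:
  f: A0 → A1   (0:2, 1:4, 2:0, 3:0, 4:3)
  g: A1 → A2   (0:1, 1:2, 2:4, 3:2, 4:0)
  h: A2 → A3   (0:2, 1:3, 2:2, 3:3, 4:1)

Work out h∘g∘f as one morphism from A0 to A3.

Answer: (0:1, 1:2, 2:3, 3:3, 4:2)

Work:
  0 f→2 g→4 h→1
  1 f→4 g→0 h→2
  2 f→0 g→1 h→3
  3 f→0 g→1 h→3
  4 f→3 g→2 h→2
composite: (0:1, 1:2, 2:3, 3:3, 4:2)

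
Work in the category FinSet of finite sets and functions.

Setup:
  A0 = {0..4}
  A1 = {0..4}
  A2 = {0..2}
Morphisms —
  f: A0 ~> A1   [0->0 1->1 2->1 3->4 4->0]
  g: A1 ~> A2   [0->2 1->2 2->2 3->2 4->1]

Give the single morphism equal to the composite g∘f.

  0 f~>0 g~>2
  1 f~>1 g~>2
  2 f~>1 g~>2
  3 f~>4 g~>1
  4 f~>0 g~>2
⟦path⟧: [0->2 1->2 2->2 3->1 4->2]

Answer: [0->2 1->2 2->2 3->1 4->2]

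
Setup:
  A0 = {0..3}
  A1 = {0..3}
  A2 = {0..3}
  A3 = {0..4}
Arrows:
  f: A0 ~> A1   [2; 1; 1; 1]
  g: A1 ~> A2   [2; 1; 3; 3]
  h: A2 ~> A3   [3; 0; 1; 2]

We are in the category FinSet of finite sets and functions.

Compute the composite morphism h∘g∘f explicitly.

Answer: [2; 0; 0; 0]

Derivation:
  0 f~>2 g~>3 h~>2
  1 f~>1 g~>1 h~>0
  2 f~>1 g~>1 h~>0
  3 f~>1 g~>1 h~>0
⟦path⟧: [2; 0; 0; 0]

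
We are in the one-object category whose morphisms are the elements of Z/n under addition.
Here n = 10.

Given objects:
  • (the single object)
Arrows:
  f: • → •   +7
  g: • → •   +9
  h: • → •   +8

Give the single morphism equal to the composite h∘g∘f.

Answer: +4

Trace:
  0 +7≡7 +9≡6 +8≡4  (mod 10)
result: +4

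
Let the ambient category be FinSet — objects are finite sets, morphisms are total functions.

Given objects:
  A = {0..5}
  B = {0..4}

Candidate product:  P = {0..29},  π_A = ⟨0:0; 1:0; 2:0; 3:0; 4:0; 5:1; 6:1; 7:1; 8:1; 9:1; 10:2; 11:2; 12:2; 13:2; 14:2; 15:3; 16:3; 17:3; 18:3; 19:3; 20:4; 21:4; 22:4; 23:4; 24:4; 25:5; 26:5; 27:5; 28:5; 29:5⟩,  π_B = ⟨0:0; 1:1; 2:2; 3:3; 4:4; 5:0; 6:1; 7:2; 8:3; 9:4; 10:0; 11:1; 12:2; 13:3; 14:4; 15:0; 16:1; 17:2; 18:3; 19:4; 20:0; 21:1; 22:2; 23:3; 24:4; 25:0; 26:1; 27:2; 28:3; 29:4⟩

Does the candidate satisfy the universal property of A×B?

Answer: VALID PRODUCT

Work:
|A|·|B| = 6·5 = 30;  |P| = 30
Check the pairing map k ↦ (π_A(k), π_B(k)):
  0 : (0,0)
  1 : (0,1)
  2 : (0,2)
  3 : (0,3)
  4 : (0,4)
  5 : (1,0)
  6 : (1,1)
  7 : (1,2)
  8 : (1,3)
  9 : (1,4)
  10 : (2,0)
  11 : (2,1)
  12 : (2,2)
  13 : (2,3)
  14 : (2,4)
  15 : (3,0)
  16 : (3,1)
  17 : (3,2)
  18 : (3,3)
  19 : (3,4)
  20 : (4,0)
  21 : (4,1)
  22 : (4,2)
  23 : (4,3)
  24 : (4,4)
  25 : (5,0)
  26 : (5,1)
  27 : (5,2)
  28 : (5,3)
  29 : (5,4)
distinct pairs in image: 30 / 30 needed
  → bijection onto A×B; projections well-typed.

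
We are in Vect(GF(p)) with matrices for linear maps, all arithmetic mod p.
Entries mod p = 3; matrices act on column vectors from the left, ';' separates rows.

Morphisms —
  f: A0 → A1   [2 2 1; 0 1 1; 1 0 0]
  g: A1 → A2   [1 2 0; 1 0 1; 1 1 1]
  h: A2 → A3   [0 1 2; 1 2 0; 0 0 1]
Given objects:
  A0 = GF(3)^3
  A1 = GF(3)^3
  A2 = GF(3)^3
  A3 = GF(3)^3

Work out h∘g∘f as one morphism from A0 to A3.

Answer: [0 2 2; 2 2 2; 0 0 2]

Derivation:
  e0=(1,0,0) f→(2,0,1) g→(2,0,0) h→(0,2,0)
  e1=(0,1,0) f→(2,1,0) g→(1,2,0) h→(2,2,0)
  e2=(0,0,1) f→(1,1,0) g→(0,1,2) h→(2,2,2)
⟦path⟧: [0 2 2; 2 2 2; 0 0 2]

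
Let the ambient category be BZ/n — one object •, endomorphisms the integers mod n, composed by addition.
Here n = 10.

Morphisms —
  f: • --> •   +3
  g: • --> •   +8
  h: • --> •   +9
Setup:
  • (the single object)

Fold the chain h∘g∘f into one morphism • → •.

Answer: +0

Derivation:
  0 +3≡3 +8≡1 +9≡0  (mod 10)
⟦path⟧: +0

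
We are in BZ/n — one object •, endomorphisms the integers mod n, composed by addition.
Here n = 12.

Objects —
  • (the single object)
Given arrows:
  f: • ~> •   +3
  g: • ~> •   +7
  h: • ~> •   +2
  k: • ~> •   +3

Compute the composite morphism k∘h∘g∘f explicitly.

Answer: +3

Work:
  0 +3≡3 +7≡10 +2≡0 +3≡3  (mod 12)
composite: +3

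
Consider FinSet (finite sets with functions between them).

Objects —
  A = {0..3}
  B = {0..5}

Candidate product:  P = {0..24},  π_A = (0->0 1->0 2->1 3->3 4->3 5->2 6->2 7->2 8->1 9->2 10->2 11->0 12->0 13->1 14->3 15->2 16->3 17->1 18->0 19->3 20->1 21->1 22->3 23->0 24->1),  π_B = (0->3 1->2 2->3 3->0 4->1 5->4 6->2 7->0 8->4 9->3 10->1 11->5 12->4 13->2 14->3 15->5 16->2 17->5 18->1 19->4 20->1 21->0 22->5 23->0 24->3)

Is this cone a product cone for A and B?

|A|·|B| = 4·6 = 24;  |P| = 25
  → cardinalities differ; no bijection possible.

Answer: NOT A VALID PRODUCT — |P|=25 ≠ |A|·|B|=24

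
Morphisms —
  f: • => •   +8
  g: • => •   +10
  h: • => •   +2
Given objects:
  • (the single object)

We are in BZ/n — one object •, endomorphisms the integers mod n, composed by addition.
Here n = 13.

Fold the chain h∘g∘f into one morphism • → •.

  0 +8≡8 +10≡5 +2≡7  (mod 13)
result: +7

Answer: +7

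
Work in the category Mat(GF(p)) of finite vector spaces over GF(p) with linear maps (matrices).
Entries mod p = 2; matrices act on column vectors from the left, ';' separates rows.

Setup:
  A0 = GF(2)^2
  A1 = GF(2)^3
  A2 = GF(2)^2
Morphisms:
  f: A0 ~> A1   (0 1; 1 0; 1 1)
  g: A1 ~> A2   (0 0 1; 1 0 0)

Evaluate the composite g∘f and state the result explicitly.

Answer: (1 1; 0 1)

Work:
  e0=⟨1,0⟩ f~>⟨0,1,1⟩ g~>⟨1,0⟩
  e1=⟨0,1⟩ f~>⟨1,0,1⟩ g~>⟨1,1⟩
result: (1 1; 0 1)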